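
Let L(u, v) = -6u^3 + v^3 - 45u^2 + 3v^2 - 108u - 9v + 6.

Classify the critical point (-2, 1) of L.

saddle point

The mixed partial ∂²L/∂u∂v is 0, so the Hessian at any point is diag(L_uu, L_vv) = diag(-18(2u + 5), 6(v + 1)).
At (-2, 1): H = diag(-18, 12).
The eigenvalues have opposite signs, so H is indefinite: a saddle point.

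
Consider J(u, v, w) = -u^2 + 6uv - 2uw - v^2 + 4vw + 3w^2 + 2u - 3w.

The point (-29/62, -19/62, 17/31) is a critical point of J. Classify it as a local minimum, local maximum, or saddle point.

The Hessian is constant: H = [[-2, 6, -2], [6, -2, 4], [-2, 4, 6]].
Leading principal minors: Δ₁ = -2, Δ₂ = -32, Δ₃ = -248.
The minors fit neither the all-positive nor the alternating-sign pattern, so H is indefinite: a saddle point.

saddle point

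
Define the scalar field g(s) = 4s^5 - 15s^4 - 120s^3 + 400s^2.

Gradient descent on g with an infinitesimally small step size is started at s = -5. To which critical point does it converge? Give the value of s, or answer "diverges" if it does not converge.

diverges

g'(s) = 20s(s - 5)(s - 2)(s + 4), so g'(-5) = 7000.
Gradient descent moves in the -g' direction, i.e. s is decreasing.
There is no critical point below s=-5, and g' keeps the same sign, so the iterate runs off to −∞.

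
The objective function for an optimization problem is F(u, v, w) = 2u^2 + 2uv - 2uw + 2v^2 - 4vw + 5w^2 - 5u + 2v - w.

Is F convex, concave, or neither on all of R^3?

F is quadratic, so its Hessian is the constant matrix H = [[4, 2, -2], [2, 4, -4], [-2, -4, 10]].
Leading principal minors: 4, 12, 72.
All positive ⇒ H ≻ 0 ⇒ convex.

convex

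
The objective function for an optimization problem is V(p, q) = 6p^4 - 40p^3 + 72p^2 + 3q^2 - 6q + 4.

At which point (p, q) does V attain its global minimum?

(0, 1)

V(p,q) separates as A(p) + B(q) + 4, so its minimum is min A + min B + 4.
A'(p) = 24p(p - 3)(p - 2) vanishes at p ∈ {0, 2, 3}; B'(q) = 6q - 6 vanishes at q ∈ {1}.
Local minima of A (where A''>0): A(0)=0, A(3)=54. Local minima of B: B(1)=-3.
So the global minimum of V is A(0) + B(1) + 4 = 0 − 3 + 4 = 1, attained at (0, 1).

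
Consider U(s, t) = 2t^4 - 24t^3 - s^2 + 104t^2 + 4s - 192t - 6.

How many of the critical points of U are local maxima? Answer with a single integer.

U separates as a function of s plus a function of t, so ∇U=0 decouples.
∂U/∂s = -2(s - 2) = 0 at s ∈ {2}; ∂U/∂t = 8(t - 4)(t - 3)(t - 2) = 0 at t ∈ {2, 3, 4}.
The Hessian is diagonal: diag(U_ss, U_tt). Second derivatives: U_ss(2)=-2; U_tt(2)=16, U_tt(3)=-8, U_tt(4)=16.
Local maxima occur where both diagonal entries negative: (2, 3). Count: 1.

1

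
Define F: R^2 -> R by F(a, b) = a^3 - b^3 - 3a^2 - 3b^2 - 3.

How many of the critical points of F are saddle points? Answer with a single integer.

F separates as a function of a plus a function of b, so ∇F=0 decouples.
∂F/∂a = 3a(a - 2) = 0 at a ∈ {0, 2}; ∂F/∂b = -3b(b + 2) = 0 at b ∈ {-2, 0}.
The Hessian is diagonal: diag(F_aa, F_bb). Second derivatives: F_aa(0)=-6, F_aa(2)=6; F_bb(-2)=6, F_bb(0)=-6.
Saddle points occur where the two diagonal entries have opposite signs: (0, -2), (2, 0). Count: 2.

2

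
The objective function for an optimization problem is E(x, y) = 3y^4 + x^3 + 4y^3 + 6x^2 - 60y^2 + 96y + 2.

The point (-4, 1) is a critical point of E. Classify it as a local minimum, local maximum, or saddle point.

The mixed partial ∂²E/∂x∂y is 0, so the Hessian at any point is diag(E_xx, E_yy) = diag(6(x + 2), 12(3y^2 + 2y - 10)).
At (-4, 1): H = diag(-12, -60).
Both eigenvalues are negative, so H is negative definite: a local maximum.

local maximum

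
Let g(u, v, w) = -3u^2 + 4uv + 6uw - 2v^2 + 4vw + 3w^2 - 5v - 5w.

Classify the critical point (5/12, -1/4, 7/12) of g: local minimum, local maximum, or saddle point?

The Hessian is constant: H = [[-6, 4, 6], [4, -4, 4], [6, 4, 6]].
Leading principal minors: Δ₁ = -6, Δ₂ = 8, Δ₃ = 480.
The minors fit neither the all-positive nor the alternating-sign pattern, so H is indefinite: a saddle point.

saddle point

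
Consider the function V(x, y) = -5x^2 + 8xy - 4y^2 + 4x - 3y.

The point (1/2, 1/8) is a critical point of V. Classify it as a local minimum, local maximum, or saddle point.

The Hessian of V is constant: H = [[-10, 8], [8, -8]].
det(H) = (-10)·(-8) − 8² = 16.
det(H) > 0 and tr(H) = -18 < 0, so H is negative definite and the point is a local maximum.

local maximum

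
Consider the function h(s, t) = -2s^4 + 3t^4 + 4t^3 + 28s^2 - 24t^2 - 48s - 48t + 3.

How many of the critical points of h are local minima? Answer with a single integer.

h separates as a function of s plus a function of t, so ∇h=0 decouples.
∂h/∂s = -8(s - 2)(s - 1)(s + 3) = 0 at s ∈ {-3, 1, 2}; ∂h/∂t = 12(t - 2)(t + 1)(t + 2) = 0 at t ∈ {-2, -1, 2}.
The Hessian is diagonal: diag(h_ss, h_tt). Second derivatives: h_ss(-3)=-160, h_ss(1)=32, h_ss(2)=-40; h_tt(-2)=48, h_tt(-1)=-36, h_tt(2)=144.
Local minima occur where both diagonal entries positive: (1, -2), (1, 2). Count: 2.

2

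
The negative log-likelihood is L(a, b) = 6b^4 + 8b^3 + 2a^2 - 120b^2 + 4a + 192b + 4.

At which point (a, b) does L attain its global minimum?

(-1, -4)

L(a,b) separates as P(a) + Q(b) + 4, so its minimum is min P + min Q + 4.
P'(a) = 4a + 4 vanishes at a ∈ {-1}; Q'(b) = 24(b - 2)(b - 1)(b + 4) vanishes at b ∈ {-4, 1, 2}.
Local minima of P (where P''>0): P(-1)=-2. Local minima of Q: Q(-4)=-1664, Q(2)=64.
So the global minimum of L is P(-1) + Q(-4) + 4 = -2 − 1664 + 4 = -1662, attained at (-1, -4).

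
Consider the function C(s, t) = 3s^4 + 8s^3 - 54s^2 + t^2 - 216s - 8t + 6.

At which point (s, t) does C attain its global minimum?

(3, 4)

C(s,t) separates as P(s) + Q(t) + 6, so its minimum is min P + min Q + 6.
P'(s) = 12(s - 3)(s + 2)(s + 3) vanishes at s ∈ {-3, -2, 3}; Q'(t) = 2(t - 4) vanishes at t ∈ {4}.
Local minima of P (where P''>0): P(-3)=189, P(3)=-675. Local minima of Q: Q(4)=-16.
So the global minimum of C is P(3) + Q(4) + 6 = -675 − 16 + 6 = -685, attained at (3, 4).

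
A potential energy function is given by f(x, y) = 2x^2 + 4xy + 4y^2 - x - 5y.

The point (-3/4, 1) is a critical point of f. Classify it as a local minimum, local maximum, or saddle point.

The Hessian of f is constant: H = [[4, 4], [4, 8]].
det(H) = 4·8 − 4² = 16.
det(H) > 0 and tr(H) = 12 > 0, so H is positive definite and the point is a local minimum.

local minimum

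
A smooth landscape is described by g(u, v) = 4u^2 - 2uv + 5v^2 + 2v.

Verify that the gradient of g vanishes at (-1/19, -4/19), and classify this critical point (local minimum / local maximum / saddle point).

local minimum

∇g = (8u - 2v, -2u + 10v + 2); substituting (-1/19, -4/19) gives ∇g = (0, 0), so (-1/19, -4/19) is indeed a critical point.
The Hessian of g is constant: H = [[8, -2], [-2, 10]].
det(H) = 8·10 − (-2)² = 76.
det(H) > 0 and tr(H) = 18 > 0, so H is positive definite and the point is a local minimum.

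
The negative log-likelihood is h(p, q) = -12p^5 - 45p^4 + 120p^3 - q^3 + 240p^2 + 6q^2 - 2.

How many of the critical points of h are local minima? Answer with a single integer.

h separates as a function of p plus a function of q, so ∇h=0 decouples.
∂h/∂p = -60p(p - 2)(p + 1)(p + 4) = 0 at p ∈ {-4, -1, 0, 2}; ∂h/∂q = -3q(q - 4) = 0 at q ∈ {0, 4}.
The Hessian is diagonal: diag(h_pp, h_qq). Second derivatives: h_pp(-4)=4320, h_pp(-1)=-540, h_pp(0)=480, h_pp(2)=-2160; h_qq(0)=12, h_qq(4)=-12.
Local minima occur where both diagonal entries positive: (-4, 0), (0, 0). Count: 2.

2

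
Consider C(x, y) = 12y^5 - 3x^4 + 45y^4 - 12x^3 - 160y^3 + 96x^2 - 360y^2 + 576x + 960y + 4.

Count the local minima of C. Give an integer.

C separates as a function of x plus a function of y, so ∇C=0 decouples.
∂C/∂x = -12(x - 4)(x + 3)(x + 4) = 0 at x ∈ {-4, -3, 4}; ∂C/∂y = 60(y - 2)(y - 1)(y + 2)(y + 4) = 0 at y ∈ {-4, -2, 1, 2}.
The Hessian is diagonal: diag(C_xx, C_yy). Second derivatives: C_xx(-4)=-96, C_xx(-3)=84, C_xx(4)=-672; C_yy(-4)=-3600, C_yy(-2)=1440, C_yy(1)=-900, C_yy(2)=1440.
Local minima occur where both diagonal entries positive: (-3, -2), (-3, 2). Count: 2.

2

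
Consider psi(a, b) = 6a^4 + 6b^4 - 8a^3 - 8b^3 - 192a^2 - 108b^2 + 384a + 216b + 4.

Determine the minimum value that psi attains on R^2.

-3474

psi(a,b) separates as P(a) + Q(b) + 4, so its minimum is min P + min Q + 4.
P'(a) = 24(a - 4)(a - 1)(a + 4) vanishes at a ∈ {-4, 1, 4}; Q'(b) = 24(b - 3)(b - 1)(b + 3) vanishes at b ∈ {-3, 1, 3}.
Local minima of P (where P''>0): P(-4)=-2560, P(4)=-512. Local minima of Q: Q(-3)=-918, Q(3)=-54.
So the global minimum of psi is P(-4) + Q(-3) + 4 = -2560 − 918 + 4 = -3474, attained at (-4, -3).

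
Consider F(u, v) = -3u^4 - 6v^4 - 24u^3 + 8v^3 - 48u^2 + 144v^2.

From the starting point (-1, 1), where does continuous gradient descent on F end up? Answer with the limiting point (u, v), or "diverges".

(-2, 0)

F is separable, so gradient descent decouples: u follows -∂F/∂u, v follows -∂F/∂v.
∂F/∂u = -12u(u + 2)(u + 4); at u=-1 this is 36, so u decreases.
∂F/∂v = -24v(v - 4)(v + 3); at v=1 this is 288, so v decreases.
u converges to its nearest critical value -2 (a local min of the u-part); v converges to 0. The iterate converges to (-2, 0).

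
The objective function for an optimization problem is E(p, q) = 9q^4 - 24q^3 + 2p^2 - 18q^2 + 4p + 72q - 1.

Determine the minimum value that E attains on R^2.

-60

E(p,q) separates as A(p) + B(q) − 1, so its minimum is min A + min B − 1.
A'(p) = 4p + 4 vanishes at p ∈ {-1}; B'(q) = 36(q - 2)(q - 1)(q + 1) vanishes at q ∈ {-1, 1, 2}.
Local minima of A (where A''>0): A(-1)=-2. Local minima of B: B(-1)=-57, B(2)=24.
So the global minimum of E is A(-1) + B(-1) − 1 = -2 − 57 − 1 = -60, attained at (-1, -1).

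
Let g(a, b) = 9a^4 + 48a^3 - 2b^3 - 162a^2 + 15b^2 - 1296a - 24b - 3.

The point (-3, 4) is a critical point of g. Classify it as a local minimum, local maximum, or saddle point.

The mixed partial ∂²g/∂a∂b is 0, so the Hessian at any point is diag(g_aa, g_bb) = diag(36(3a^2 + 8a - 9), 6(-2b + 5)).
At (-3, 4): H = diag(-216, -18).
Both eigenvalues are negative, so H is negative definite: a local maximum.

local maximum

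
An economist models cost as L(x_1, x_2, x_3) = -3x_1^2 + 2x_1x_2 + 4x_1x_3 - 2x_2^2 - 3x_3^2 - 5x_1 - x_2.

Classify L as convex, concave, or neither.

L is quadratic, so its Hessian is the constant matrix H = [[-6, 2, 4], [2, -4, 0], [4, 0, -6]].
Leading principal minors: -6, 20, -56.
Signs alternate −, +, − ⇒ H ≺ 0 ⇒ concave.

concave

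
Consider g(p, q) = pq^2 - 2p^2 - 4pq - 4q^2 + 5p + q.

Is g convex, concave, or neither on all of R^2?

The term pq^2 is cubic, so the Hessian is not constant.
∂²g/∂q² = 2p - 8, which takes both signs as p varies (negative for sufficiently negative p). A diagonal entry of the Hessian changing sign means the Hessian is neither positive- nor negative-semidefinite on all of R^2.

neither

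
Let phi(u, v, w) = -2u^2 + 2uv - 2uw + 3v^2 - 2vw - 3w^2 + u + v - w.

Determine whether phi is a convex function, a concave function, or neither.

phi is quadratic, so its Hessian is the constant matrix H = [[-4, 2, -2], [2, 6, -2], [-2, -2, -6]].
Leading principal minors: -4, -28, 176.
Neither pattern holds ⇒ H is indefinite ⇒ neither convex nor concave.

neither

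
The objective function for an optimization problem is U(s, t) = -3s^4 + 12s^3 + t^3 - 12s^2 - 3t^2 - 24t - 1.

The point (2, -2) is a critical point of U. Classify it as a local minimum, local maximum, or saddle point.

The mixed partial ∂²U/∂s∂t is 0, so the Hessian at any point is diag(U_ss, U_tt) = diag(12(-3s^2 + 6s - 2), 6(t - 1)).
At (2, -2): H = diag(-24, -18).
Both eigenvalues are negative, so H is negative definite: a local maximum.

local maximum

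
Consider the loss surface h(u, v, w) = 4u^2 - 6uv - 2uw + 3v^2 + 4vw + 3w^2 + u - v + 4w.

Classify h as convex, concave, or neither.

convex

h is quadratic, so its Hessian is the constant matrix H = [[8, -6, -2], [-6, 6, 4], [-2, 4, 6]].
Leading principal minors: 8, 12, 16.
All positive ⇒ H ≻ 0 ⇒ convex.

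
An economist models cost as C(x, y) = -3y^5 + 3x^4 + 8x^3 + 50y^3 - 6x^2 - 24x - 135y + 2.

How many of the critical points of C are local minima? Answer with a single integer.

4

C separates as a function of x plus a function of y, so ∇C=0 decouples.
∂C/∂x = 12(x - 1)(x + 1)(x + 2) = 0 at x ∈ {-2, -1, 1}; ∂C/∂y = -15(y - 3)(y - 1)(y + 1)(y + 3) = 0 at y ∈ {-3, -1, 1, 3}.
The Hessian is diagonal: diag(C_xx, C_yy). Second derivatives: C_xx(-2)=36, C_xx(-1)=-24, C_xx(1)=72; C_yy(-3)=720, C_yy(-1)=-240, C_yy(1)=240, C_yy(3)=-720.
Local minima occur where both diagonal entries positive: (-2, -3), (-2, 1), (1, -3), (1, 1). Count: 4.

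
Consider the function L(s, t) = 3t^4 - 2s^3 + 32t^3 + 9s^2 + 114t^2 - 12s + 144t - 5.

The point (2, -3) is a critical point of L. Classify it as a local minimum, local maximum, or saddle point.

The mixed partial ∂²L/∂s∂t is 0, so the Hessian at any point is diag(L_ss, L_tt) = diag(6(-2s + 3), 12(3t^2 + 16t + 19)).
At (2, -3): H = diag(-6, -24).
Both eigenvalues are negative, so H is negative definite: a local maximum.

local maximum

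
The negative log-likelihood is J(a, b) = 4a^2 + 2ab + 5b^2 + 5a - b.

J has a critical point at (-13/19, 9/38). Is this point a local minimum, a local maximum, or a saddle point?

The Hessian of J is constant: H = [[8, 2], [2, 10]].
det(H) = 8·10 − 2² = 76.
det(H) > 0 and tr(H) = 18 > 0, so H is positive definite and the point is a local minimum.

local minimum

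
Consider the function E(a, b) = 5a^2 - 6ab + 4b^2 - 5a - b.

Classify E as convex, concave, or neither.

E is quadratic, so its Hessian is the constant matrix H = [[10, -6], [-6, 8]].
det(H) = 44, tr(H) = 18.
det(H) > 0 and tr(H) > 0, so H is positive definite everywhere: convex.

convex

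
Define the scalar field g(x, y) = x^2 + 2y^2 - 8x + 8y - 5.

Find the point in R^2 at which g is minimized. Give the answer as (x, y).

g(x,y) separates as P(x) + Q(y) − 5, so its minimum is min P + min Q − 5.
P'(x) = 2x - 8 vanishes at x ∈ {4}; Q'(y) = 4y + 8 vanishes at y ∈ {-2}.
Local minima of P (where P''>0): P(4)=-16. Local minima of Q: Q(-2)=-8.
So the global minimum of g is P(4) + Q(-2) − 5 = -16 − 8 − 5 = -29, attained at (4, -2).

(4, -2)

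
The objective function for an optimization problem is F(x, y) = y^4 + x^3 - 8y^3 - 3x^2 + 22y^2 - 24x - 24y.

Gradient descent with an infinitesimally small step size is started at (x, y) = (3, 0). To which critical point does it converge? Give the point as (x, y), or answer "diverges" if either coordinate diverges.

(4, 1)

F is separable, so gradient descent decouples: x follows -∂F/∂x, y follows -∂F/∂y.
∂F/∂x = 3(x - 4)(x + 2); at x=3 this is -15, so x increases.
∂F/∂y = 4(y - 3)(y - 2)(y - 1); at y=0 this is -24, so y increases.
x converges to its nearest critical value 4 (a local min of the x-part); y converges to 1. The iterate converges to (4, 1).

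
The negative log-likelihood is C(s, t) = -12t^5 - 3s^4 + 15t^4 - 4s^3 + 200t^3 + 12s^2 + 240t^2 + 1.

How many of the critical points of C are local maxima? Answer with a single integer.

4

C separates as a function of s plus a function of t, so ∇C=0 decouples.
∂C/∂s = -12s(s - 1)(s + 2) = 0 at s ∈ {-2, 0, 1}; ∂C/∂t = -60t(t - 4)(t + 1)(t + 2) = 0 at t ∈ {-2, -1, 0, 4}.
The Hessian is diagonal: diag(C_ss, C_tt). Second derivatives: C_ss(-2)=-72, C_ss(0)=24, C_ss(1)=-36; C_tt(-2)=720, C_tt(-1)=-300, C_tt(0)=480, C_tt(4)=-7200.
Local maxima occur where both diagonal entries negative: (-2, -1), (-2, 4), (1, -1), (1, 4). Count: 4.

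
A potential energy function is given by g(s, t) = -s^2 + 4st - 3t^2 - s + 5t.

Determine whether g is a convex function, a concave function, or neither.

g is quadratic, so its Hessian is the constant matrix H = [[-2, 4], [4, -6]].
det(H) = -4, tr(H) = -8.
det(H) < 0, so H is indefinite: neither convex nor concave.

neither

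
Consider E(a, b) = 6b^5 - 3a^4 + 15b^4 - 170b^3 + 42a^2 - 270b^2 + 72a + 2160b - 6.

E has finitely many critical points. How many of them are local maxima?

4

E separates as a function of a plus a function of b, so ∇E=0 decouples.
∂E/∂a = -12(a - 3)(a + 1)(a + 2) = 0 at a ∈ {-2, -1, 3}; ∂E/∂b = 30(b - 3)(b - 2)(b + 3)(b + 4) = 0 at b ∈ {-4, -3, 2, 3}.
The Hessian is diagonal: diag(E_aa, E_bb). Second derivatives: E_aa(-2)=-60, E_aa(-1)=48, E_aa(3)=-240; E_bb(-4)=-1260, E_bb(-3)=900, E_bb(2)=-900, E_bb(3)=1260.
Local maxima occur where both diagonal entries negative: (-2, -4), (-2, 2), (3, -4), (3, 2). Count: 4.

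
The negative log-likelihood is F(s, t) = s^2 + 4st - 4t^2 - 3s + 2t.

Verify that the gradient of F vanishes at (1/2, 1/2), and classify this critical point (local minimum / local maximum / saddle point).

saddle point

∇F = (2s + 4t - 3, 4s - 8t + 2); substituting (1/2, 1/2) gives ∇F = (0, 0), so (1/2, 1/2) is indeed a critical point.
The Hessian of F is constant: H = [[2, 4], [4, -8]].
det(H) = 2·(-8) − 4² = -32.
Since det(H) < 0, H is indefinite and the critical point is a saddle point.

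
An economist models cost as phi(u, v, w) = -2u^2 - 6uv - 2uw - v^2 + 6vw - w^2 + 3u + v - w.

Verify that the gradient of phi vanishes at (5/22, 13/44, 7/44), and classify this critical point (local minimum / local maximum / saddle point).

saddle point

∇phi = (-4u - 6v - 2w + 3, -6u - 2v + 6w + 1, -2u + 6v - 2w - 1); substituting (5/22, 13/44, 7/44) gives ∇phi = (0, 0, 0), so (5/22, 13/44, 7/44) is indeed a critical point.
The Hessian is constant: H = [[-4, -6, -2], [-6, -2, 6], [-2, 6, -2]].
Leading principal minors: Δ₁ = -4, Δ₂ = -28, Δ₃ = 352.
The minors fit neither the all-positive nor the alternating-sign pattern, so H is indefinite: a saddle point.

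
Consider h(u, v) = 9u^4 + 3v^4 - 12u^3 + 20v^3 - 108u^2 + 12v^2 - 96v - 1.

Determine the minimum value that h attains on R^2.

-629

h(u,v) separates as P(u) + Q(v) − 1, so its minimum is min P + min Q − 1.
P'(u) = 36u(u - 3)(u + 2) vanishes at u ∈ {-2, 0, 3}; Q'(v) = 12(v - 1)(v + 2)(v + 4) vanishes at v ∈ {-4, -2, 1}.
Local minima of P (where P''>0): P(-2)=-192, P(3)=-567. Local minima of Q: Q(-4)=64, Q(1)=-61.
So the global minimum of h is P(3) + Q(1) − 1 = -567 − 61 − 1 = -629, attained at (3, 1).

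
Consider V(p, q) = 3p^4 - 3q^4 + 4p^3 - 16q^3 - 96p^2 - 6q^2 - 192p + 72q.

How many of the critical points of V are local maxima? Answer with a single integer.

2

V separates as a function of p plus a function of q, so ∇V=0 decouples.
∂V/∂p = 12(p - 4)(p + 1)(p + 4) = 0 at p ∈ {-4, -1, 4}; ∂V/∂q = -12(q - 1)(q + 2)(q + 3) = 0 at q ∈ {-3, -2, 1}.
The Hessian is diagonal: diag(V_pp, V_qq). Second derivatives: V_pp(-4)=288, V_pp(-1)=-180, V_pp(4)=480; V_qq(-3)=-48, V_qq(-2)=36, V_qq(1)=-144.
Local maxima occur where both diagonal entries negative: (-1, -3), (-1, 1). Count: 2.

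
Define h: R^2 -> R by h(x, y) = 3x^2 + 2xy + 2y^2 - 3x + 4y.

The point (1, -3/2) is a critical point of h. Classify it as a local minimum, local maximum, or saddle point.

local minimum

The Hessian of h is constant: H = [[6, 2], [2, 4]].
det(H) = 6·4 − 2² = 20.
det(H) > 0 and tr(H) = 10 > 0, so H is positive definite and the point is a local minimum.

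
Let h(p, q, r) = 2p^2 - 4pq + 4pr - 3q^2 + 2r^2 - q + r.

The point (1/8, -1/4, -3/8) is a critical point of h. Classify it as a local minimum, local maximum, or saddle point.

The Hessian is constant: H = [[4, -4, 4], [-4, -6, 0], [4, 0, 4]].
Leading principal minors: Δ₁ = 4, Δ₂ = -40, Δ₃ = -64.
The minors fit neither the all-positive nor the alternating-sign pattern, so H is indefinite: a saddle point.

saddle point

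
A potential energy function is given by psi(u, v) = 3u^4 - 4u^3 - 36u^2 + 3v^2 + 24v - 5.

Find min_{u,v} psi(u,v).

psi(u,v) separates as P(u) + Q(v) − 5, so its minimum is min P + min Q − 5.
P'(u) = 12u(u - 3)(u + 2) vanishes at u ∈ {-2, 0, 3}; Q'(v) = 6v + 24 vanishes at v ∈ {-4}.
Local minima of P (where P''>0): P(-2)=-64, P(3)=-189. Local minima of Q: Q(-4)=-48.
So the global minimum of psi is P(3) + Q(-4) − 5 = -189 − 48 − 5 = -242, attained at (3, -4).

-242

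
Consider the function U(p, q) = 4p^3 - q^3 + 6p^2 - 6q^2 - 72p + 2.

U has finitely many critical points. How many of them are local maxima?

U separates as a function of p plus a function of q, so ∇U=0 decouples.
∂U/∂p = 12(p - 2)(p + 3) = 0 at p ∈ {-3, 2}; ∂U/∂q = -3q(q + 4) = 0 at q ∈ {-4, 0}.
The Hessian is diagonal: diag(U_pp, U_qq). Second derivatives: U_pp(-3)=-60, U_pp(2)=60; U_qq(-4)=12, U_qq(0)=-12.
Local maxima occur where both diagonal entries negative: (-3, 0). Count: 1.

1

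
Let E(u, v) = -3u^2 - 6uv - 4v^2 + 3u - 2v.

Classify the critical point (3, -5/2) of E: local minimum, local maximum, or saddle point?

The Hessian of E is constant: H = [[-6, -6], [-6, -8]].
det(H) = (-6)·(-8) − (-6)² = 12.
det(H) > 0 and tr(H) = -14 < 0, so H is negative definite and the point is a local maximum.

local maximum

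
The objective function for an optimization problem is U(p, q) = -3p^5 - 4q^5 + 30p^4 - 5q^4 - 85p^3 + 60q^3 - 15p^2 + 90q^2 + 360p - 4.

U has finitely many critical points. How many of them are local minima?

4

U separates as a function of p plus a function of q, so ∇U=0 decouples.
∂U/∂p = -15(p - 4)(p - 3)(p - 2)(p + 1) = 0 at p ∈ {-1, 2, 3, 4}; ∂U/∂q = -20q(q - 3)(q + 1)(q + 3) = 0 at q ∈ {-3, -1, 0, 3}.
The Hessian is diagonal: diag(U_pp, U_qq). Second derivatives: U_pp(-1)=900, U_pp(2)=-90, U_pp(3)=60, U_pp(4)=-150; U_qq(-3)=720, U_qq(-1)=-160, U_qq(0)=180, U_qq(3)=-1440.
Local minima occur where both diagonal entries positive: (-1, -3), (-1, 0), (3, -3), (3, 0). Count: 4.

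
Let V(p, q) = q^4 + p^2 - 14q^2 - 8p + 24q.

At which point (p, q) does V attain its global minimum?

V(p,q) separates as A(p) + B(q), so its minimum is min A + min B.
A'(p) = 2p - 8 vanishes at p ∈ {4}; B'(q) = 4(q - 2)(q - 1)(q + 3) vanishes at q ∈ {-3, 1, 2}.
Local minima of A (where A''>0): A(4)=-16. Local minima of B: B(-3)=-117, B(2)=8.
So the global minimum of V is A(4) + B(-3) = -16 − 117 = -133, attained at (4, -3).

(4, -3)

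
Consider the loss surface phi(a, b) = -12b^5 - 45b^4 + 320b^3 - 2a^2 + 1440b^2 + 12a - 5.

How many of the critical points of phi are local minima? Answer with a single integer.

0

phi separates as a function of a plus a function of b, so ∇phi=0 decouples.
∂phi/∂a = -4(a - 3) = 0 at a ∈ {3}; ∂phi/∂b = -60b(b - 4)(b + 3)(b + 4) = 0 at b ∈ {-4, -3, 0, 4}.
The Hessian is diagonal: diag(phi_aa, phi_bb). Second derivatives: phi_aa(3)=-4; phi_bb(-4)=1920, phi_bb(-3)=-1260, phi_bb(0)=2880, phi_bb(4)=-13440.
Local minima occur where both diagonal entries positive: none. Count: 0.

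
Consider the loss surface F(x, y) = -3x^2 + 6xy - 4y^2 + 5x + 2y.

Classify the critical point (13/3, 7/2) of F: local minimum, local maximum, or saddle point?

local maximum

The Hessian of F is constant: H = [[-6, 6], [6, -8]].
det(H) = (-6)·(-8) − 6² = 12.
det(H) > 0 and tr(H) = -14 < 0, so H is negative definite and the point is a local maximum.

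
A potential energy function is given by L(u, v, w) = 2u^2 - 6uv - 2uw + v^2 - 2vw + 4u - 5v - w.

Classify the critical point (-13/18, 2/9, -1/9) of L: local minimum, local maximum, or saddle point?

saddle point

The Hessian is constant: H = [[4, -6, -2], [-6, 2, -2], [-2, -2, 0]].
Leading principal minors: Δ₁ = 4, Δ₂ = -28, Δ₃ = -72.
The minors fit neither the all-positive nor the alternating-sign pattern, so H is indefinite: a saddle point.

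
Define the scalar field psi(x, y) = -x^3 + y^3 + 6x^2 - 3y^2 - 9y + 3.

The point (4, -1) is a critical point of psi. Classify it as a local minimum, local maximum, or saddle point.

local maximum

The mixed partial ∂²psi/∂x∂y is 0, so the Hessian at any point is diag(psi_xx, psi_yy) = diag(6(-x + 2), 6(y - 1)).
At (4, -1): H = diag(-12, -12).
Both eigenvalues are negative, so H is negative definite: a local maximum.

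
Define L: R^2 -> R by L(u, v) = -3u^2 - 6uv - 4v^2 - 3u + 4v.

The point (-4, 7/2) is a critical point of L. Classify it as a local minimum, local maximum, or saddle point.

The Hessian of L is constant: H = [[-6, -6], [-6, -8]].
det(H) = (-6)·(-8) − (-6)² = 12.
det(H) > 0 and tr(H) = -14 < 0, so H is negative definite and the point is a local maximum.

local maximum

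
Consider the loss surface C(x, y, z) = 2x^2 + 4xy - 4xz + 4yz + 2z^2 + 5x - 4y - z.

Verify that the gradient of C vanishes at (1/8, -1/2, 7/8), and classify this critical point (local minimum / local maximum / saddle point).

saddle point

∇C = (4x + 4y - 4z + 5, 4x + 4z - 4, -4x + 4y + 4z - 1); substituting (1/8, -1/2, 7/8) gives ∇C = (0, 0, 0), so (1/8, -1/2, 7/8) is indeed a critical point.
The Hessian is constant: H = [[4, 4, -4], [4, 0, 4], [-4, 4, 4]].
Leading principal minors: Δ₁ = 4, Δ₂ = -16, Δ₃ = -256.
The minors fit neither the all-positive nor the alternating-sign pattern, so H is indefinite: a saddle point.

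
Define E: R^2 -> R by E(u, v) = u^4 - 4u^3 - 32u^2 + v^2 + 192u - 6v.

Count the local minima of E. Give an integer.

2

E separates as a function of u plus a function of v, so ∇E=0 decouples.
∂E/∂u = 4(u - 4)(u - 3)(u + 4) = 0 at u ∈ {-4, 3, 4}; ∂E/∂v = 2(v - 3) = 0 at v ∈ {3}.
The Hessian is diagonal: diag(E_uu, E_vv). Second derivatives: E_uu(-4)=224, E_uu(3)=-28, E_uu(4)=32; E_vv(3)=2.
Local minima occur where both diagonal entries positive: (-4, 3), (4, 3). Count: 2.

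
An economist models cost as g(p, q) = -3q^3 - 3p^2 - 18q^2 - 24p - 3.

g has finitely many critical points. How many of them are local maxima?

g separates as a function of p plus a function of q, so ∇g=0 decouples.
∂g/∂p = -6(p + 4) = 0 at p ∈ {-4}; ∂g/∂q = -9q(q + 4) = 0 at q ∈ {-4, 0}.
The Hessian is diagonal: diag(g_pp, g_qq). Second derivatives: g_pp(-4)=-6; g_qq(-4)=36, g_qq(0)=-36.
Local maxima occur where both diagonal entries negative: (-4, 0). Count: 1.

1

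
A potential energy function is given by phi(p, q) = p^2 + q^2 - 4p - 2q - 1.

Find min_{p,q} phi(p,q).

phi(p,q) separates as A(p) + B(q) − 1, so its minimum is min A + min B − 1.
A'(p) = 2p - 4 vanishes at p ∈ {2}; B'(q) = 2q - 2 vanishes at q ∈ {1}.
Local minima of A (where A''>0): A(2)=-4. Local minima of B: B(1)=-1.
So the global minimum of phi is A(2) + B(1) − 1 = -4 − 1 − 1 = -6, attained at (2, 1).

-6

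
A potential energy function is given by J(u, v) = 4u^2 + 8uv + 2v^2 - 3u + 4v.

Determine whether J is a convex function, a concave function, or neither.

neither

J is quadratic, so its Hessian is the constant matrix H = [[8, 8], [8, 4]].
det(H) = -32, tr(H) = 12.
det(H) < 0, so H is indefinite: neither convex nor concave.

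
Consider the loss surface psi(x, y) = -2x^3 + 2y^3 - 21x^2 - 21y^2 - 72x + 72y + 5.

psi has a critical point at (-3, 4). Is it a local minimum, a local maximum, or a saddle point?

The mixed partial ∂²psi/∂x∂y is 0, so the Hessian at any point is diag(psi_xx, psi_yy) = diag(-6(2x + 7), 6(2y - 7)).
At (-3, 4): H = diag(-6, 6).
The eigenvalues have opposite signs, so H is indefinite: a saddle point.

saddle point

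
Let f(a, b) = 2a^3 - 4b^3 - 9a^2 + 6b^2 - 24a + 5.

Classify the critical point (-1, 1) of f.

local maximum

The mixed partial ∂²f/∂a∂b is 0, so the Hessian at any point is diag(f_aa, f_bb) = diag(6(2a - 3), 12(-2b + 1)).
At (-1, 1): H = diag(-30, -12).
Both eigenvalues are negative, so H is negative definite: a local maximum.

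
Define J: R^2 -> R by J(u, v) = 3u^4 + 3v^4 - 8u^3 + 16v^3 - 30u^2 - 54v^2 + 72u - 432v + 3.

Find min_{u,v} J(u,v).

-1256

J(u,v) separates as P(u) + Q(v) + 3, so its minimum is min P + min Q + 3.
P'(u) = 12(u - 3)(u - 1)(u + 2) vanishes at u ∈ {-2, 1, 3}; Q'(v) = 12(v - 3)(v + 3)(v + 4) vanishes at v ∈ {-4, -3, 3}.
Local minima of P (where P''>0): P(-2)=-152, P(3)=-27. Local minima of Q: Q(-4)=608, Q(3)=-1107.
So the global minimum of J is P(-2) + Q(3) + 3 = -152 − 1107 + 3 = -1256, attained at (-2, 3).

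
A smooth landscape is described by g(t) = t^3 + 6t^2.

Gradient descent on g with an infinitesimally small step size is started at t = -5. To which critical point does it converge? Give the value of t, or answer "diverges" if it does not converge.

diverges

g'(t) = 3t(t + 4), so g'(-5) = 15.
Gradient descent moves in the -g' direction, i.e. t is decreasing.
There is no critical point below t=-5, and g' keeps the same sign, so the iterate runs off to −∞.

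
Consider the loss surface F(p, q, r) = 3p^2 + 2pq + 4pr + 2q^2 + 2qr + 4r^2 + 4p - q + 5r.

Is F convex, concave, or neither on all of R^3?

convex

F is quadratic, so its Hessian is the constant matrix H = [[6, 2, 4], [2, 4, 2], [4, 2, 8]].
Leading principal minors: 6, 20, 104.
All positive ⇒ H ≻ 0 ⇒ convex.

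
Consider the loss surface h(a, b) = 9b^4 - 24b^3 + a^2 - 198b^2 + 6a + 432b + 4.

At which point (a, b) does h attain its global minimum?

(-3, -3)

h(a,b) separates as P(a) + Q(b) + 4, so its minimum is min P + min Q + 4.
P'(a) = 2a + 6 vanishes at a ∈ {-3}; Q'(b) = 36(b - 4)(b - 1)(b + 3) vanishes at b ∈ {-3, 1, 4}.
Local minima of P (where P''>0): P(-3)=-9. Local minima of Q: Q(-3)=-1701, Q(4)=-672.
So the global minimum of h is P(-3) + Q(-3) + 4 = -9 − 1701 + 4 = -1706, attained at (-3, -3).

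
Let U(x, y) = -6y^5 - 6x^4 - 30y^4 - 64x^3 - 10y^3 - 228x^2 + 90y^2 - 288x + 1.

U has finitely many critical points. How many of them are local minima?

2

U separates as a function of x plus a function of y, so ∇U=0 decouples.
∂U/∂x = -24(x + 1)(x + 3)(x + 4) = 0 at x ∈ {-4, -3, -1}; ∂U/∂y = -30y(y - 1)(y + 2)(y + 3) = 0 at y ∈ {-3, -2, 0, 1}.
The Hessian is diagonal: diag(U_xx, U_yy). Second derivatives: U_xx(-4)=-72, U_xx(-3)=48, U_xx(-1)=-144; U_yy(-3)=360, U_yy(-2)=-180, U_yy(0)=180, U_yy(1)=-360.
Local minima occur where both diagonal entries positive: (-3, -3), (-3, 0). Count: 2.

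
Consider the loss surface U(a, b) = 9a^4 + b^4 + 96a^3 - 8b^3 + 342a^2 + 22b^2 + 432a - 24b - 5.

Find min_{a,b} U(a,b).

-191

U(a,b) separates as P(a) + Q(b) − 5, so its minimum is min P + min Q − 5.
P'(a) = 36(a + 1)(a + 3)(a + 4) vanishes at a ∈ {-4, -3, -1}; Q'(b) = 4(b - 3)(b - 2)(b - 1) vanishes at b ∈ {1, 2, 3}.
Local minima of P (where P''>0): P(-4)=-96, P(-1)=-177. Local minima of Q: Q(1)=-9, Q(3)=-9.
So the global minimum of U is P(-1) + Q(1) − 5 = -177 − 9 − 5 = -191, attained at (-1, 1).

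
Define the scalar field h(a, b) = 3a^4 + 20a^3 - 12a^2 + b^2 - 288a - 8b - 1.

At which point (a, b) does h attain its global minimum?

(2, 4)

h(a,b) separates as P(a) + Q(b) − 1, so its minimum is min P + min Q − 1.
P'(a) = 12(a - 2)(a + 3)(a + 4) vanishes at a ∈ {-4, -3, 2}; Q'(b) = 2b - 8 vanishes at b ∈ {4}.
Local minima of P (where P''>0): P(-4)=448, P(2)=-416. Local minima of Q: Q(4)=-16.
So the global minimum of h is P(2) + Q(4) − 1 = -416 − 16 − 1 = -433, attained at (2, 4).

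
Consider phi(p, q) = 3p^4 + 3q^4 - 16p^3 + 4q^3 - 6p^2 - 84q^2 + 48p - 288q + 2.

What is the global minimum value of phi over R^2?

phi(p,q) separates as A(p) + B(q) + 2, so its minimum is min A + min B + 2.
A'(p) = 12(p - 4)(p - 1)(p + 1) vanishes at p ∈ {-1, 1, 4}; B'(q) = 12(q - 4)(q + 2)(q + 3) vanishes at q ∈ {-3, -2, 4}.
Local minima of A (where A''>0): A(-1)=-35, A(4)=-160. Local minima of B: B(-3)=243, B(4)=-1472.
So the global minimum of phi is A(4) + B(4) + 2 = -160 − 1472 + 2 = -1630, attained at (4, 4).

-1630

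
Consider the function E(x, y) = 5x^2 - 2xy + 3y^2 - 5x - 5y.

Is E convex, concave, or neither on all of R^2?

E is quadratic, so its Hessian is the constant matrix H = [[10, -2], [-2, 6]].
det(H) = 56, tr(H) = 16.
det(H) > 0 and tr(H) > 0, so H is positive definite everywhere: convex.

convex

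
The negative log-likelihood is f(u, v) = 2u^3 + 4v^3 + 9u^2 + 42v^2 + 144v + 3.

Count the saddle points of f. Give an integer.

f separates as a function of u plus a function of v, so ∇f=0 decouples.
∂f/∂u = 6u(u + 3) = 0 at u ∈ {-3, 0}; ∂f/∂v = 12(v + 3)(v + 4) = 0 at v ∈ {-4, -3}.
The Hessian is diagonal: diag(f_uu, f_vv). Second derivatives: f_uu(-3)=-18, f_uu(0)=18; f_vv(-4)=-12, f_vv(-3)=12.
Saddle points occur where the two diagonal entries have opposite signs: (-3, -3), (0, -4). Count: 2.

2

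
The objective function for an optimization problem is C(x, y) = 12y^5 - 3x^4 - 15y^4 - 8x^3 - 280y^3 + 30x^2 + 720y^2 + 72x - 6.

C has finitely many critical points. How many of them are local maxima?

4

C separates as a function of x plus a function of y, so ∇C=0 decouples.
∂C/∂x = -12(x - 2)(x + 1)(x + 3) = 0 at x ∈ {-3, -1, 2}; ∂C/∂y = 60y(y - 3)(y - 2)(y + 4) = 0 at y ∈ {-4, 0, 2, 3}.
The Hessian is diagonal: diag(C_xx, C_yy). Second derivatives: C_xx(-3)=-120, C_xx(-1)=72, C_xx(2)=-180; C_yy(-4)=-10080, C_yy(0)=1440, C_yy(2)=-720, C_yy(3)=1260.
Local maxima occur where both diagonal entries negative: (-3, -4), (-3, 2), (2, -4), (2, 2). Count: 4.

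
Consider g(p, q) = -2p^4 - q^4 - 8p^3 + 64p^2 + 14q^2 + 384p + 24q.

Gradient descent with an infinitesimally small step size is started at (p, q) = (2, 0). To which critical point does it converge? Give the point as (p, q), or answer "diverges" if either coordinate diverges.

g is separable, so gradient descent decouples: p follows -∂g/∂p, q follows -∂g/∂q.
∂g/∂p = -8(p - 4)(p + 3)(p + 4); at p=2 this is 480, so p decreases.
∂g/∂q = -4(q - 3)(q + 1)(q + 2); at q=0 this is 24, so q decreases.
p converges to its nearest critical value -3 (a local min of the p-part); q converges to -1. The iterate converges to (-3, -1).

(-3, -1)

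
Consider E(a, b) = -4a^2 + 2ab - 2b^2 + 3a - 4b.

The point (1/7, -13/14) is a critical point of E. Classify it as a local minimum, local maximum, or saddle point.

The Hessian of E is constant: H = [[-8, 2], [2, -4]].
det(H) = (-8)·(-4) − 2² = 28.
det(H) > 0 and tr(H) = -12 < 0, so H is negative definite and the point is a local maximum.

local maximum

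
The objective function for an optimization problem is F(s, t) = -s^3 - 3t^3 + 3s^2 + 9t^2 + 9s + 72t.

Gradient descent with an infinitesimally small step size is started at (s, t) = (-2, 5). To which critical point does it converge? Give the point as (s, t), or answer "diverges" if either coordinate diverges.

F is separable, so gradient descent decouples: s follows -∂F/∂s, t follows -∂F/∂t.
∂F/∂s = -3(s - 3)(s + 1); at s=-2 this is -15, so s increases.
∂F/∂t = -9(t - 4)(t + 2); at t=5 this is -63, so t increases.
The t-coordinate has no critical point in that direction and runs off to infinity.

diverges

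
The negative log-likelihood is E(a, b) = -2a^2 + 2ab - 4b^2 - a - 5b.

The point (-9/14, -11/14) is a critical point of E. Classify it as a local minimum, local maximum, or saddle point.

The Hessian of E is constant: H = [[-4, 2], [2, -8]].
det(H) = (-4)·(-8) − 2² = 28.
det(H) > 0 and tr(H) = -12 < 0, so H is negative definite and the point is a local maximum.

local maximum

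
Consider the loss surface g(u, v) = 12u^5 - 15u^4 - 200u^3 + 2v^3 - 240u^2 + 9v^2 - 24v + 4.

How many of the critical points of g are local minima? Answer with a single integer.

2

g separates as a function of u plus a function of v, so ∇g=0 decouples.
∂g/∂u = 60u(u - 4)(u + 1)(u + 2) = 0 at u ∈ {-2, -1, 0, 4}; ∂g/∂v = 6(v - 1)(v + 4) = 0 at v ∈ {-4, 1}.
The Hessian is diagonal: diag(g_uu, g_vv). Second derivatives: g_uu(-2)=-720, g_uu(-1)=300, g_uu(0)=-480, g_uu(4)=7200; g_vv(-4)=-30, g_vv(1)=30.
Local minima occur where both diagonal entries positive: (-1, 1), (4, 1). Count: 2.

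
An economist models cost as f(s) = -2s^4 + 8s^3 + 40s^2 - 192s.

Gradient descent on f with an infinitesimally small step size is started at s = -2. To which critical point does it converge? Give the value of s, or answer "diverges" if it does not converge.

2

f'(s) = -8(s - 4)(s - 2)(s + 3), so f'(-2) = -192.
Gradient descent moves in the -f' direction, i.e. s is increasing.
The nearest critical point in that direction is s = 2, where f'' = 80 > 0 (a local minimum). The iterate converges there.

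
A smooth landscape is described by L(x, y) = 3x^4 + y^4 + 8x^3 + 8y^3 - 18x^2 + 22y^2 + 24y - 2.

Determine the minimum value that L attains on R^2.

-146

L(x,y) separates as P(x) + Q(y) − 2, so its minimum is min P + min Q − 2.
P'(x) = 12x(x - 1)(x + 3) vanishes at x ∈ {-3, 0, 1}; Q'(y) = 4(y + 1)(y + 2)(y + 3) vanishes at y ∈ {-3, -2, -1}.
Local minima of P (where P''>0): P(-3)=-135, P(1)=-7. Local minima of Q: Q(-3)=-9, Q(-1)=-9.
So the global minimum of L is P(-3) + Q(-3) − 2 = -135 − 9 − 2 = -146, attained at (-3, -3).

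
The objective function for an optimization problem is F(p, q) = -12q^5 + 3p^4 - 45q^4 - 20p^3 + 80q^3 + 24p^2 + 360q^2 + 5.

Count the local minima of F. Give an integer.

4

F separates as a function of p plus a function of q, so ∇F=0 decouples.
∂F/∂p = 12p(p - 4)(p - 1) = 0 at p ∈ {0, 1, 4}; ∂F/∂q = -60q(q - 2)(q + 2)(q + 3) = 0 at q ∈ {-3, -2, 0, 2}.
The Hessian is diagonal: diag(F_pp, F_qq). Second derivatives: F_pp(0)=48, F_pp(1)=-36, F_pp(4)=144; F_qq(-3)=900, F_qq(-2)=-480, F_qq(0)=720, F_qq(2)=-2400.
Local minima occur where both diagonal entries positive: (0, -3), (0, 0), (4, -3), (4, 0). Count: 4.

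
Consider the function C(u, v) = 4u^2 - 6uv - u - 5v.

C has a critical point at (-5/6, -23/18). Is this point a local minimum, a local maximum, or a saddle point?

The Hessian of C is constant: H = [[8, -6], [-6, 0]].
det(H) = 8·0 − (-6)² = -36.
Since det(H) < 0, H is indefinite and the critical point is a saddle point.

saddle point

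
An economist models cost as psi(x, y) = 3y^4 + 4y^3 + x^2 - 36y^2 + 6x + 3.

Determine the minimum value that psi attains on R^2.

-195

psi(x,y) separates as P(x) + Q(y) + 3, so its minimum is min P + min Q + 3.
P'(x) = 2x + 6 vanishes at x ∈ {-3}; Q'(y) = 12y(y - 2)(y + 3) vanishes at y ∈ {-3, 0, 2}.
Local minima of P (where P''>0): P(-3)=-9. Local minima of Q: Q(-3)=-189, Q(2)=-64.
So the global minimum of psi is P(-3) + Q(-3) + 3 = -9 − 189 + 3 = -195, attained at (-3, -3).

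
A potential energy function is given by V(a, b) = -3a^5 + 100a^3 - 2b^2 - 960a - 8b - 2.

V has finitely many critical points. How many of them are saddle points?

V separates as a function of a plus a function of b, so ∇V=0 decouples.
∂V/∂a = -15(a - 4)(a - 2)(a + 2)(a + 4) = 0 at a ∈ {-4, -2, 2, 4}; ∂V/∂b = -4(b + 2) = 0 at b ∈ {-2}.
The Hessian is diagonal: diag(V_aa, V_bb). Second derivatives: V_aa(-4)=1440, V_aa(-2)=-720, V_aa(2)=720, V_aa(4)=-1440; V_bb(-2)=-4.
Saddle points occur where the two diagonal entries have opposite signs: (-4, -2), (2, -2). Count: 2.

2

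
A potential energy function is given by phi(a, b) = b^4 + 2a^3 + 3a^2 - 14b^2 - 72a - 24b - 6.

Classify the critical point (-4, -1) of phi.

The mixed partial ∂²phi/∂a∂b is 0, so the Hessian at any point is diag(phi_aa, phi_bb) = diag(6(2a + 1), 4(3b^2 - 7)).
At (-4, -1): H = diag(-42, -16).
Both eigenvalues are negative, so H is negative definite: a local maximum.

local maximum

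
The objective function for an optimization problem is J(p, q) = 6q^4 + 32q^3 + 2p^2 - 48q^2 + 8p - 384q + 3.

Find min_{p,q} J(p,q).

J(p,q) separates as A(p) + B(q) + 3, so its minimum is min A + min B + 3.
A'(p) = 4p + 8 vanishes at p ∈ {-2}; B'(q) = 24(q - 2)(q + 2)(q + 4) vanishes at q ∈ {-4, -2, 2}.
Local minima of A (where A''>0): A(-2)=-8. Local minima of B: B(-4)=256, B(2)=-608.
So the global minimum of J is A(-2) + B(2) + 3 = -8 − 608 + 3 = -613, attained at (-2, 2).

-613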